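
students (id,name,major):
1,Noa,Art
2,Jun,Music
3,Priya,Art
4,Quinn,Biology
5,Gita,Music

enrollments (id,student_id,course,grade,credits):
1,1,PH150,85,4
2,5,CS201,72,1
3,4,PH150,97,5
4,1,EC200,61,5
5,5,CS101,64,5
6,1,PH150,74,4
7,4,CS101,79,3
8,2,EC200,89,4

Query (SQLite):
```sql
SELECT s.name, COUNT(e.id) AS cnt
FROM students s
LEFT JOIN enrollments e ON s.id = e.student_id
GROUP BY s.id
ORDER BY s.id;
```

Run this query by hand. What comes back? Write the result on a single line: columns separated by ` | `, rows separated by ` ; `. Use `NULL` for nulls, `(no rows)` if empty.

Noa | 3 ; Jun | 1 ; Priya | 0 ; Quinn | 2 ; Gita | 2

LEFT JOIN keeps every students row; unmatched ones get NULL for enrollments columns.
Group by students.id and compute COUNT(e.id). COUNT(col) of an all-NULL group is 0.
  1: ids {1, 4, 6} → COUNT(e.id)=3
  2: ids {8} → COUNT(e.id)=1
  3: ids {—} → COUNT(e.id)=0
  4: ids {3, 7} → COUNT(e.id)=2
  5: ids {2, 5} → COUNT(e.id)=2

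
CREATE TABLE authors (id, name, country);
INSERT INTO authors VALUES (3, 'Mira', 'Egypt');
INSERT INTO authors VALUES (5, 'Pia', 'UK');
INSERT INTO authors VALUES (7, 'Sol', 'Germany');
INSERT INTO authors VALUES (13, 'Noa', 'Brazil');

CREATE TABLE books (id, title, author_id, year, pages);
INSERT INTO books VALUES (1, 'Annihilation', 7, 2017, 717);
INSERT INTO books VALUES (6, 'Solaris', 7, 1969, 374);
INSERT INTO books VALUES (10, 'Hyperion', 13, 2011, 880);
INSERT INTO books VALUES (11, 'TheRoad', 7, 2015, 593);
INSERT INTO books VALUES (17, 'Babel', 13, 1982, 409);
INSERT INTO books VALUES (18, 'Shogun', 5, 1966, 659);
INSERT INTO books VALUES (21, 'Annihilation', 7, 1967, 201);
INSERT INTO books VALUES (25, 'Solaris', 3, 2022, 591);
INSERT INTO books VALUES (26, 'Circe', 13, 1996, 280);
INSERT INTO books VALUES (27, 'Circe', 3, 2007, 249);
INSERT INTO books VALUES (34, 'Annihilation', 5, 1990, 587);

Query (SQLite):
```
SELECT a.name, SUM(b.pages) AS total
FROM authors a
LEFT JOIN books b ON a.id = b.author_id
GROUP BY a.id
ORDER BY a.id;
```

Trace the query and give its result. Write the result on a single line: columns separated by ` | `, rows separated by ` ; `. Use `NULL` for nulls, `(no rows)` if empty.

LEFT JOIN keeps every authors row; unmatched ones get NULL for books columns.
Group by authors.id and compute SUM(b.pages). SUM over an all-NULL group is NULL.
  3: ids {25, 27} → SUM(b.pages)=840
  5: ids {18, 34} → SUM(b.pages)=1246
  7: ids {1, 6, 11, 21} → SUM(b.pages)=1885
  13: ids {10, 17, 26} → SUM(b.pages)=1569

Mira | 840 ; Pia | 1246 ; Sol | 1885 ; Noa | 1569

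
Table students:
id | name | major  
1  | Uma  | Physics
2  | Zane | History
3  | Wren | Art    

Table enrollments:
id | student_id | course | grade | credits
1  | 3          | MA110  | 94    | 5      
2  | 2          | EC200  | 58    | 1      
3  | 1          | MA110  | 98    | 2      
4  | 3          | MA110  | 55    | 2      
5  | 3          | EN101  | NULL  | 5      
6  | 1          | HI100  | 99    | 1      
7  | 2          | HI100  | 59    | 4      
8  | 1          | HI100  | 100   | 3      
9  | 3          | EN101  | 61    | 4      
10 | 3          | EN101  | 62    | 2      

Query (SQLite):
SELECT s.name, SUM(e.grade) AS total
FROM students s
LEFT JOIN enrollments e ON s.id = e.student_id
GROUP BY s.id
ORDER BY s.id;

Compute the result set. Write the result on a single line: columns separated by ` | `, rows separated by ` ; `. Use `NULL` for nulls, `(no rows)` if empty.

Uma | 297 ; Zane | 117 ; Wren | 272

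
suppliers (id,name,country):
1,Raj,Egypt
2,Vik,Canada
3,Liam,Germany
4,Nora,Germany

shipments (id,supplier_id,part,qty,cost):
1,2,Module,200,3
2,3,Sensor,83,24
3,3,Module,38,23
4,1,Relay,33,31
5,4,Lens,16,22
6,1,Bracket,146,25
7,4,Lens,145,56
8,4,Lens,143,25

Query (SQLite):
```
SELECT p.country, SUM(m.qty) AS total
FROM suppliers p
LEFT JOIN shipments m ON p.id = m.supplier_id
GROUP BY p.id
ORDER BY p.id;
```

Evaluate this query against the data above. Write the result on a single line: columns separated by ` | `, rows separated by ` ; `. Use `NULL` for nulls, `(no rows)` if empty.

Egypt | 179 ; Canada | 200 ; Germany | 121 ; Germany | 304

LEFT JOIN keeps every suppliers row; unmatched ones get NULL for shipments columns.
Group by suppliers.id and compute SUM(m.qty). SUM over an all-NULL group is NULL.
  1: ids {4, 6} → SUM(m.qty)=179
  2: ids {1} → SUM(m.qty)=200
  3: ids {2, 3} → SUM(m.qty)=121
  4: ids {5, 7, 8} → SUM(m.qty)=304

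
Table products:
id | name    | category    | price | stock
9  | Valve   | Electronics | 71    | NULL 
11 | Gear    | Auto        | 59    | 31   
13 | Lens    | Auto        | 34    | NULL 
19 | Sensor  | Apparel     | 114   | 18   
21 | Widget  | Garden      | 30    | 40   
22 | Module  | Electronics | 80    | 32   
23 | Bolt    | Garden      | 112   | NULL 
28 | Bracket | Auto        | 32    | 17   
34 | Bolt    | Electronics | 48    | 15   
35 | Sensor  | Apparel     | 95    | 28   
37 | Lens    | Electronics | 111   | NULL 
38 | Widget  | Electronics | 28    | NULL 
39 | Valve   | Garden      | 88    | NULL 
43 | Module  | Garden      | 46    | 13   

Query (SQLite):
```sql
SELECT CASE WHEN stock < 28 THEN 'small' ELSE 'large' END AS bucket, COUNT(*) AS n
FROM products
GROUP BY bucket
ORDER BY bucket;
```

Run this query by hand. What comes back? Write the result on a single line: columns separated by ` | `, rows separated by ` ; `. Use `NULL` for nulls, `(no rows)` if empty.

large | 10 ; small | 4

Bucket rows by stock < 28 → 'small' else 'large'; count each bucket.
NULL < 28 is unknown, so NULL stock falls into ELSE → 'large'.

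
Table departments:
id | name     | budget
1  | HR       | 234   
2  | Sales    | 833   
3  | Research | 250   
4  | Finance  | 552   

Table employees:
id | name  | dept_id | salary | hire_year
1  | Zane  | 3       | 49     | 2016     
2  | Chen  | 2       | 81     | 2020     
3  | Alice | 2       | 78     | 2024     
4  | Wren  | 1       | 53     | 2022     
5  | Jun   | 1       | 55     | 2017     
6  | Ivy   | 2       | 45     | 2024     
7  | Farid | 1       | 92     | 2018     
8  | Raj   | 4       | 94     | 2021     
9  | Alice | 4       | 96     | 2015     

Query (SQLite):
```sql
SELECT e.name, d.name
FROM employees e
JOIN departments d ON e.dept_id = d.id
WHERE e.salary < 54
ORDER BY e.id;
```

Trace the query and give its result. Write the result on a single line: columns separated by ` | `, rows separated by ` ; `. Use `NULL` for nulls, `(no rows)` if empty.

Each employees row matches the departments row where dept_id = departments.id.
Then keep rows with e.salary < 54.

Zane | Research ; Wren | HR ; Ivy | Sales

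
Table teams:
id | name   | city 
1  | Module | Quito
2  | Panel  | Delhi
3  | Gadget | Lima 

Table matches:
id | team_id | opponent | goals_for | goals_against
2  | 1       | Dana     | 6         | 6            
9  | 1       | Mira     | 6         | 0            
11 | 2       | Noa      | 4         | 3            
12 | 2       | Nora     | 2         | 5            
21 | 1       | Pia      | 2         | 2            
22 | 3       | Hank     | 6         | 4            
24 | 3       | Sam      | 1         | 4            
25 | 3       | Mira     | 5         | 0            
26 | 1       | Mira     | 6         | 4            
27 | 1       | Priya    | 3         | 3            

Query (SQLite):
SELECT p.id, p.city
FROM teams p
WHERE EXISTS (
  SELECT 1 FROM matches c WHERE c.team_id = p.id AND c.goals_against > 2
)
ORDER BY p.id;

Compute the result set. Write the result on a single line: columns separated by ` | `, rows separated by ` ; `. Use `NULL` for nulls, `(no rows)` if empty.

1 | Quito ; 2 | Delhi ; 3 | Lima

For each teams row, check whether any matches with matching team_id has goals_against > 2.
Keep rows where that is true.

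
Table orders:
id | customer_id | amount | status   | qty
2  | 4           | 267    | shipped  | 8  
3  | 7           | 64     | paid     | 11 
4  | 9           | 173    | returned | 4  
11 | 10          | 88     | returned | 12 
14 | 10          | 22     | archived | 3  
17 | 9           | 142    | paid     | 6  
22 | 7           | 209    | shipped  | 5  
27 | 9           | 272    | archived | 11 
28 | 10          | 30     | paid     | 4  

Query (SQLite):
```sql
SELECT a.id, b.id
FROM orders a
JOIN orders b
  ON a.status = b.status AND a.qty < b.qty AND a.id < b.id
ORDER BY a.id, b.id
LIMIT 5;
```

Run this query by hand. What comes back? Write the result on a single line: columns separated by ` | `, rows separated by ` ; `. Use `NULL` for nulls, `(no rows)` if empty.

4 | 11 ; 14 | 27

Pairs (a,b) with same status, a.qty < b.qty, a.id < b.id.
status groups: archived:{14,27} paid:{3,17,28} returned:{4,11} shipped:{2,22}
Ordered by (a.id, b.id); first 5.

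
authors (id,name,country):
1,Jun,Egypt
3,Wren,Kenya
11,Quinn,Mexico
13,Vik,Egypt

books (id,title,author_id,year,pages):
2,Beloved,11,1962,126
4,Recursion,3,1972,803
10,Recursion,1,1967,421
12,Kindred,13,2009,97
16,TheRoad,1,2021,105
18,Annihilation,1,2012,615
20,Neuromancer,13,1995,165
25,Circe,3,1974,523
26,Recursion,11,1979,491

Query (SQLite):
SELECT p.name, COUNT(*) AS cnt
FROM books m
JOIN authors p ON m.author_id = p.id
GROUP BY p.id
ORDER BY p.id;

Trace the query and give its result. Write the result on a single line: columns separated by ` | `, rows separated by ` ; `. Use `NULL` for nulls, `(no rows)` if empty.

Jun | 3 ; Wren | 2 ; Quinn | 2 ; Vik | 2

Join each books row to its authors via author_id.
Group joined rows by authors.id; compute COUNT(*) per group.
  1: ids {10, 16, 18} → COUNT(*)=3
  3: ids {4, 25} → COUNT(*)=2
  11: ids {2, 26} → COUNT(*)=2
  13: ids {12, 20} → COUNT(*)=2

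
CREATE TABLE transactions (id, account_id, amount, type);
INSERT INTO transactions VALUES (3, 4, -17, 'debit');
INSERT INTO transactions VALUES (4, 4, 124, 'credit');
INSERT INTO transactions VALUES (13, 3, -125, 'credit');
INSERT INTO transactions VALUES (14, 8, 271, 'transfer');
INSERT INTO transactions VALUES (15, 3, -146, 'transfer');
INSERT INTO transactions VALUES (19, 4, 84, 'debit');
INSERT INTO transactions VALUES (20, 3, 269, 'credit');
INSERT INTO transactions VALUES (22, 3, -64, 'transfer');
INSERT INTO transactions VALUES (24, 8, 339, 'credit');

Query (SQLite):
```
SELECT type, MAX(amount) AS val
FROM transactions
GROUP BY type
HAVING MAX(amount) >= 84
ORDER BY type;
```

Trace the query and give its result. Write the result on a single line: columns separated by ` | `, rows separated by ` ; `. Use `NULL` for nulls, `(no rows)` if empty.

Partition transactions by type; compute MAX(amount) within each group.
HAVING: keep groups where MAX(amount) >= 84.
  credit: ids {4, 13, 20, 24} → MAX(amount)=339
  debit: ids {3, 19} → MAX(amount)=84
  transfer: ids {14, 15, 22} → MAX(amount)=271

credit | 339 ; debit | 84 ; transfer | 271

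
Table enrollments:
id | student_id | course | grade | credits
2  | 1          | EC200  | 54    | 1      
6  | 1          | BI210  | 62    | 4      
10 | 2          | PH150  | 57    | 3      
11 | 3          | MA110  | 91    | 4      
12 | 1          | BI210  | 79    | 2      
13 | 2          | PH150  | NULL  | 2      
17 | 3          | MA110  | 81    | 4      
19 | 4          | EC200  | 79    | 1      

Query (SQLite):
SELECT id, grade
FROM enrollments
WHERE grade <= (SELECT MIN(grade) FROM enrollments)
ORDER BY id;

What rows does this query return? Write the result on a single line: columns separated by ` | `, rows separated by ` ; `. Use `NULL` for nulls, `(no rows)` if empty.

2 | 54

Scalar subquery: MIN(grade) over all enrollments rows = 54.
Keep rows where grade <= that value.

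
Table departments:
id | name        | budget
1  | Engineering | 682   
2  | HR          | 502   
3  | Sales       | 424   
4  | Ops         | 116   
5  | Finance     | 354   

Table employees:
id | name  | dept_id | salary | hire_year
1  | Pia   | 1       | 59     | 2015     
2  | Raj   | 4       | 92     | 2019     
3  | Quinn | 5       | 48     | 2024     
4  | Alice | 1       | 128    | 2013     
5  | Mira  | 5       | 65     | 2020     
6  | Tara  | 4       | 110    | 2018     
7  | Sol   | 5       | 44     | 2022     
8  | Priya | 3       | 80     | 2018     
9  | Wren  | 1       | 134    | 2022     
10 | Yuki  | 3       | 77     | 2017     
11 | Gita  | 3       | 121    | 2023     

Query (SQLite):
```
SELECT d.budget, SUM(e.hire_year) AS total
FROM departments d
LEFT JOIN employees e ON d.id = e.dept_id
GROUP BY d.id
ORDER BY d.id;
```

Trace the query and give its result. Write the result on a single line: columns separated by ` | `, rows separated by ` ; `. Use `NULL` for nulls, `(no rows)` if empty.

682 | 6050 ; 502 | NULL ; 424 | 6058 ; 116 | 4037 ; 354 | 6066

LEFT JOIN keeps every departments row; unmatched ones get NULL for employees columns.
Group by departments.id and compute SUM(e.hire_year). SUM over an all-NULL group is NULL.
  1: ids {1, 4, 9} → SUM(e.hire_year)=6050
  2: ids {—} → SUM(e.hire_year)=NULL
  3: ids {8, 10, 11} → SUM(e.hire_year)=6058
  4: ids {2, 6} → SUM(e.hire_year)=4037
  5: ids {3, 5, 7} → SUM(e.hire_year)=6066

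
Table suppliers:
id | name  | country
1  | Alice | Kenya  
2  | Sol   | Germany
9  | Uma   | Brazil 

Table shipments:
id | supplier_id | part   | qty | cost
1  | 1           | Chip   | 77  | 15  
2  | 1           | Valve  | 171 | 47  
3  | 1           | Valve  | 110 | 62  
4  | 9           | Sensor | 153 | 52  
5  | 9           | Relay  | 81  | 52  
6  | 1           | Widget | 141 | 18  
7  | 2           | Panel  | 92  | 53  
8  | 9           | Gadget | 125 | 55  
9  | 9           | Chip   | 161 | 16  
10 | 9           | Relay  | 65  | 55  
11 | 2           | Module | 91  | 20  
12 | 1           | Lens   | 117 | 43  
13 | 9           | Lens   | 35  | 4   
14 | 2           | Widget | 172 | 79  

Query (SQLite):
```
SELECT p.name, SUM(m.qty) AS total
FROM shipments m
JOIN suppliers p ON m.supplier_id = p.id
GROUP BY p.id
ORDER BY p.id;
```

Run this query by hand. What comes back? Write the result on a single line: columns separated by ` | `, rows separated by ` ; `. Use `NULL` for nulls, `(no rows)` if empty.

Join each shipments row to its suppliers via supplier_id.
Group joined rows by suppliers.id; compute SUM(m.qty) per group.
  1: ids {1, 2, 3, 6, 12} → SUM(m.qty)=616
  2: ids {7, 11, 14} → SUM(m.qty)=355
  9: ids {4, 5, 8, 9, 10, 13} → SUM(m.qty)=620

Alice | 616 ; Sol | 355 ; Uma | 620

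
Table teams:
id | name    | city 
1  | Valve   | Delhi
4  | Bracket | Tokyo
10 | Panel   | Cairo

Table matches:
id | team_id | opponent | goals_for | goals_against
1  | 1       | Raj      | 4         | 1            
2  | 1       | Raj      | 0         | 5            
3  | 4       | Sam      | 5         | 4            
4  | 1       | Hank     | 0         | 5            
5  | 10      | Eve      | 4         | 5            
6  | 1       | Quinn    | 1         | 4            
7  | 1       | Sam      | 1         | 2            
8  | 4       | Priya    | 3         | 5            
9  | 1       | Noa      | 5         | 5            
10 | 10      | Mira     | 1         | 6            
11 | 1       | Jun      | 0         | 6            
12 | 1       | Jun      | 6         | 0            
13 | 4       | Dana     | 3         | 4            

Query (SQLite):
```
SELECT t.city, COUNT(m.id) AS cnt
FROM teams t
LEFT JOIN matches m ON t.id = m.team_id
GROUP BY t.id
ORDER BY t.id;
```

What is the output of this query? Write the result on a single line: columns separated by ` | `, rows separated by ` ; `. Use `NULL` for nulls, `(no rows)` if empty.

LEFT JOIN keeps every teams row; unmatched ones get NULL for matches columns.
Group by teams.id and compute COUNT(m.id). COUNT(col) of an all-NULL group is 0.
  1: ids {1, 2, 4, 6, 7, 9, 11, 12} → COUNT(m.id)=8
  4: ids {3, 8, 13} → COUNT(m.id)=3
  10: ids {5, 10} → COUNT(m.id)=2

Delhi | 8 ; Tokyo | 3 ; Cairo | 2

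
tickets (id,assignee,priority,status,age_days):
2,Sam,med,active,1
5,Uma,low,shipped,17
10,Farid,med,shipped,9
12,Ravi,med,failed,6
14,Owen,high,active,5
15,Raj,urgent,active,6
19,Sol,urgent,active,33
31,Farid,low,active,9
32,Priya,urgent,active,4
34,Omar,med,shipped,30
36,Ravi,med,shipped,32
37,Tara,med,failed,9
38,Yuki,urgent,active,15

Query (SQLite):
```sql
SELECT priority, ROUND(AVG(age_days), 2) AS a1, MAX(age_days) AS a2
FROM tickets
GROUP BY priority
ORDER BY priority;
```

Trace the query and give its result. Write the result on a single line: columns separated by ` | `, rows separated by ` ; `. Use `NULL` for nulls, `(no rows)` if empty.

Group tickets by priority.
Per group compute: ROUND(AVG(age_days), 2), MAX(age_days).
  high: ids {14} → ROUND(AVG(age_days), 2)=5, MAX(age_days)=5
  low: ids {5, 31} → ROUND(AVG(age_days), 2)=13, MAX(age_days)=17
  med: ids {2, 10, 12, 34, 36, 37} → ROUND(AVG(age_days), 2)=14.5, MAX(age_days)=32
  urgent: ids {15, 19, 32, 38} → ROUND(AVG(age_days), 2)=14.5, MAX(age_days)=33

high | 5 | 5 ; low | 13 | 17 ; med | 14.5 | 32 ; urgent | 14.5 | 33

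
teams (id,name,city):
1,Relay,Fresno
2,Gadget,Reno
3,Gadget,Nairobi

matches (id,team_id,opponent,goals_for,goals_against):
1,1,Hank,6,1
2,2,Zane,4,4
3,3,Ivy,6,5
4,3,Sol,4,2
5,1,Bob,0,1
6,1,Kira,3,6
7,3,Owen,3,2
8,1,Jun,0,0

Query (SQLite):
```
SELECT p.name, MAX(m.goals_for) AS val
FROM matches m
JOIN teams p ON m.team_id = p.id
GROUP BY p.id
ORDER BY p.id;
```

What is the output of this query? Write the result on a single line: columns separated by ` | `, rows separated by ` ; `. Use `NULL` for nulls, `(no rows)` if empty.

Join each matches row to its teams via team_id.
Group joined rows by teams.id; compute MAX(m.goals_for) per group.
  1: ids {1, 5, 6, 8} → MAX(m.goals_for)=6
  2: ids {2} → MAX(m.goals_for)=4
  3: ids {3, 4, 7} → MAX(m.goals_for)=6

Relay | 6 ; Gadget | 4 ; Gadget | 6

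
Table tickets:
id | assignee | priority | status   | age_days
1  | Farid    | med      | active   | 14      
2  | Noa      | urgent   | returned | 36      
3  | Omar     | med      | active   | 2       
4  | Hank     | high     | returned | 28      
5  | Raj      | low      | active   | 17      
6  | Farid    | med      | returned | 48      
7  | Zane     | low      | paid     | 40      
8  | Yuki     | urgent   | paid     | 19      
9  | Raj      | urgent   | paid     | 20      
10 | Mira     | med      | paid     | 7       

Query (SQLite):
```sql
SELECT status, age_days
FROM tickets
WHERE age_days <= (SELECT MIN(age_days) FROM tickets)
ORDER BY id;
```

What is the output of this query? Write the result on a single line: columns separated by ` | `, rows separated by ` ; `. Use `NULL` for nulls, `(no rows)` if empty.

Scalar subquery: MIN(age_days) over all tickets rows = 2.
Keep rows where age_days <= that value.

active | 2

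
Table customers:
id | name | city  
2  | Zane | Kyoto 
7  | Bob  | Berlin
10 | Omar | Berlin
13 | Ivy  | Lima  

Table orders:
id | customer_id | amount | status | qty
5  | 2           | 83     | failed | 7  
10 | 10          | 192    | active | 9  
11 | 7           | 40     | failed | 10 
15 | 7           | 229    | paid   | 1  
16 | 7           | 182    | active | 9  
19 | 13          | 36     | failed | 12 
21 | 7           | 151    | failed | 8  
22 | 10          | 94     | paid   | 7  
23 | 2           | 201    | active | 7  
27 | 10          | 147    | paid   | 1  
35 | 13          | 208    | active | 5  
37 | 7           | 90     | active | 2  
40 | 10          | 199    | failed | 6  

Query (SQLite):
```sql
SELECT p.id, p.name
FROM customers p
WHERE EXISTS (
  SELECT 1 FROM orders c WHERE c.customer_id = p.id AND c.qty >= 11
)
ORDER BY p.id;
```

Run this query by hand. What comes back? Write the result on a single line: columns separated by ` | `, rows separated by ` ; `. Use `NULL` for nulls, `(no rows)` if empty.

13 | Ivy

For each customers row, check whether any orders with matching customer_id has qty >= 11.
Keep rows where that is true.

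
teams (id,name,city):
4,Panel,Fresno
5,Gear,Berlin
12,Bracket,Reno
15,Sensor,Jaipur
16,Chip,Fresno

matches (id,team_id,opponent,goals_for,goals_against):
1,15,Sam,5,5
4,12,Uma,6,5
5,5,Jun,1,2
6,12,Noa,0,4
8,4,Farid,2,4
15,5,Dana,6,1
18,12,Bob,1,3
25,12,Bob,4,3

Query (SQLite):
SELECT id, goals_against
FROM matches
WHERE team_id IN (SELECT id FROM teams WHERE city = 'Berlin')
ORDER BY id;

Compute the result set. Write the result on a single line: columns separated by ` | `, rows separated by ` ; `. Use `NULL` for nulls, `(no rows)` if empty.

5 | 2 ; 15 | 1

Inner query: teams.id where city = 'Berlin'.
Outer: keep matches rows whose team_id is in that set.
Inner query → {5}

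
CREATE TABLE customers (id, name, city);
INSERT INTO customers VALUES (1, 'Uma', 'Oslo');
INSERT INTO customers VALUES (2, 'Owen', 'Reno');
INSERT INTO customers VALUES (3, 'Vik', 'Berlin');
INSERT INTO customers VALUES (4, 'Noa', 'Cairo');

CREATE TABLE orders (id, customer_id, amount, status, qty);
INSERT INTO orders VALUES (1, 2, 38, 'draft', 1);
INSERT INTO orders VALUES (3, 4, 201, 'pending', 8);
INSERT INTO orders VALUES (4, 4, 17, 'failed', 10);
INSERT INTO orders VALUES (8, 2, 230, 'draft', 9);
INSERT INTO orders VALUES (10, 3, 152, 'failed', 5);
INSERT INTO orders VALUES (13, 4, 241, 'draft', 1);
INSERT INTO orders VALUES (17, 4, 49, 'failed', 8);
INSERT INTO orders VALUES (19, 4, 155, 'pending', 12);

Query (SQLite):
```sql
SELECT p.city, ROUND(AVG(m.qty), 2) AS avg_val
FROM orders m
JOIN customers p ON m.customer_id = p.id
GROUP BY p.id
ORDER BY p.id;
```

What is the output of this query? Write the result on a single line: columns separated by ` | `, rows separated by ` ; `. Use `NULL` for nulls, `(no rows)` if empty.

Reno | 5 ; Berlin | 5 ; Cairo | 7.8

Join each orders row to its customers via customer_id.
Group joined rows by customers.id; compute ROUND(AVG(m.qty), 2) per group.
  2: ids {1, 8} → ROUND(AVG(m.qty), 2)=5
  3: ids {10} → ROUND(AVG(m.qty), 2)=5
  4: ids {3, 4, 13, 17, 19} → ROUND(AVG(m.qty), 2)=7.8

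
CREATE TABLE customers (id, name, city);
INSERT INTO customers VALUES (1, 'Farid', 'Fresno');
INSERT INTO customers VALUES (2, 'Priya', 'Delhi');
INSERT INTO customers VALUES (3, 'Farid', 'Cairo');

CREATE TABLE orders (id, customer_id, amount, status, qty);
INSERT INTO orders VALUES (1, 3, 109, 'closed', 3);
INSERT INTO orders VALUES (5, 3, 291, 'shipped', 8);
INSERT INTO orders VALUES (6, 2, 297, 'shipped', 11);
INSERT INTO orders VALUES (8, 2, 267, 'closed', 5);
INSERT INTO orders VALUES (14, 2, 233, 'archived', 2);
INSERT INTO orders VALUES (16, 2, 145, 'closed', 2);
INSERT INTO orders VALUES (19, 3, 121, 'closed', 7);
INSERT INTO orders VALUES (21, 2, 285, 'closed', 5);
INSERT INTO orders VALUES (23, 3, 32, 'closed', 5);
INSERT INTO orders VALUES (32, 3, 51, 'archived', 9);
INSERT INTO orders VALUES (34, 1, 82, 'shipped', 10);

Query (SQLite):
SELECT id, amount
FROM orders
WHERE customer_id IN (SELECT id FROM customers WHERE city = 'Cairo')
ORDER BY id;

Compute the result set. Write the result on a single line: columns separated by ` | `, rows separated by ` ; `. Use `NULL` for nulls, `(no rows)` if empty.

Inner query: customers.id where city = 'Cairo'.
Outer: keep orders rows whose customer_id is in that set.
Inner query → {3}

1 | 109 ; 5 | 291 ; 19 | 121 ; 23 | 32 ; 32 | 51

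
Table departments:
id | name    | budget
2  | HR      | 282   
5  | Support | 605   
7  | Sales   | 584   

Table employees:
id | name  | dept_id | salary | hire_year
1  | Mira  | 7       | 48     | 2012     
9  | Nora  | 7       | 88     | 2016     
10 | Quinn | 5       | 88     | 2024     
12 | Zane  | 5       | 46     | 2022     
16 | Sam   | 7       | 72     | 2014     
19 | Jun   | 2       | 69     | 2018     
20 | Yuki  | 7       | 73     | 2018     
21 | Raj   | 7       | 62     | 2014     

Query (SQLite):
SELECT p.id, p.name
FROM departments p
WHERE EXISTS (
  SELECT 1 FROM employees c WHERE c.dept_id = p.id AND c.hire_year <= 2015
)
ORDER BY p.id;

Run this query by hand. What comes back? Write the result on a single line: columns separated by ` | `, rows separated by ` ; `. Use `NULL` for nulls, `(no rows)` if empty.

For each departments row, check whether any employees with matching dept_id has hire_year <= 2015.
Keep rows where that is true.

7 | Sales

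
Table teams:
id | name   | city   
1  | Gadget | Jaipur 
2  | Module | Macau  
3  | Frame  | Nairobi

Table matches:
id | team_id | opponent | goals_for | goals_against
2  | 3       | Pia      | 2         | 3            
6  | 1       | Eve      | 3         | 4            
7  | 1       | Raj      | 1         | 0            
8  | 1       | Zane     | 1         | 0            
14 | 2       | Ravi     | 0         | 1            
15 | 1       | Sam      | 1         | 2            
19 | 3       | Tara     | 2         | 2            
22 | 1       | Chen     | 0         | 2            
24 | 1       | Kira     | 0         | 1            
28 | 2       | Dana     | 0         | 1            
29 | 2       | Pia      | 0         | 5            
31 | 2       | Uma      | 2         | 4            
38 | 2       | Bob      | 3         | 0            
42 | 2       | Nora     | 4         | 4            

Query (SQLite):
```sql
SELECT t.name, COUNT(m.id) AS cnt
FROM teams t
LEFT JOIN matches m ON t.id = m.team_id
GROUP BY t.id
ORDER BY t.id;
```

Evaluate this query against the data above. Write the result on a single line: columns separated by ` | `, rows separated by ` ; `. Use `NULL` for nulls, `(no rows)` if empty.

LEFT JOIN keeps every teams row; unmatched ones get NULL for matches columns.
Group by teams.id and compute COUNT(m.id). COUNT(col) of an all-NULL group is 0.
  1: ids {6, 7, 8, 15, 22, 24} → COUNT(m.id)=6
  2: ids {14, 28, 29, 31, 38, 42} → COUNT(m.id)=6
  3: ids {2, 19} → COUNT(m.id)=2

Gadget | 6 ; Module | 6 ; Frame | 2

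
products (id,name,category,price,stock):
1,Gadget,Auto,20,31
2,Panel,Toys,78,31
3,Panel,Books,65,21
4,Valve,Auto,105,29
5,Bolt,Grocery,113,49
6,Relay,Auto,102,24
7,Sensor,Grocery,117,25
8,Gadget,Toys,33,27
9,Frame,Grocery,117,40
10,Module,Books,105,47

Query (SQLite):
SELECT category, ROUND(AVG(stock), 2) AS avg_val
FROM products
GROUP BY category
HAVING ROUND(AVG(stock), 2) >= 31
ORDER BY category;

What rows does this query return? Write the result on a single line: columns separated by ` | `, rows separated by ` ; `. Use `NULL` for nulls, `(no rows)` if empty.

Books | 34 ; Grocery | 38

Partition products by category; compute ROUND(AVG(stock), 2) within each group.
HAVING: keep groups where ROUND(AVG(stock), 2) >= 31.
  Auto: ids {1, 4, 6} → ROUND(AVG(stock), 2)=28
  Books: ids {3, 10} → ROUND(AVG(stock), 2)=34
  Grocery: ids {5, 7, 9} → ROUND(AVG(stock), 2)=38
  Toys: ids {2, 8} → ROUND(AVG(stock), 2)=29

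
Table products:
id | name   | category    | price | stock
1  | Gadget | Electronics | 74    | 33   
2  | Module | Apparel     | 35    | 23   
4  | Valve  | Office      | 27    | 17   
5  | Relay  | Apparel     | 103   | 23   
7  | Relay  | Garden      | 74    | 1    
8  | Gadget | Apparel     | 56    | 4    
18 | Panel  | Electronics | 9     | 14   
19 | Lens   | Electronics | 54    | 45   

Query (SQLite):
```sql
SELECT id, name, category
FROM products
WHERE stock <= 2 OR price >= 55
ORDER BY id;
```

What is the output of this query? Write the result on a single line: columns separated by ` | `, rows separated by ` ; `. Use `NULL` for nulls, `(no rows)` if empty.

1 | Gadget | Electronics ; 5 | Relay | Apparel ; 7 | Relay | Garden ; 8 | Gadget | Apparel

stock <= 2: ids {7}
price >= 55: ids {1, 5, 7, 8}
Combine with OR.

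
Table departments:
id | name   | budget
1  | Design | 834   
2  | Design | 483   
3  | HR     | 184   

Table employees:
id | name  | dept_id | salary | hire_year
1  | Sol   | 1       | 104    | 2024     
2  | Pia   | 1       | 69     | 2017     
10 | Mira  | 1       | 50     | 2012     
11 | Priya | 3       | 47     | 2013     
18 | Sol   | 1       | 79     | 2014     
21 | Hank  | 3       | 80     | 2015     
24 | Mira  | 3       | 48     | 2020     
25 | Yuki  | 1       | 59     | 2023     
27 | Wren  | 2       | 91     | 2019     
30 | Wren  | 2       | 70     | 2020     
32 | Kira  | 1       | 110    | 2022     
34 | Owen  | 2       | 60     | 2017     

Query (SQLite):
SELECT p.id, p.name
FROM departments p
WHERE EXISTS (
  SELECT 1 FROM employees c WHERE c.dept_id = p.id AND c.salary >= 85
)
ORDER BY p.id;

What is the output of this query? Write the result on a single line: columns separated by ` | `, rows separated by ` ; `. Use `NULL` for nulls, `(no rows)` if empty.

For each departments row, check whether any employees with matching dept_id has salary >= 85.
Keep rows where that is true.

1 | Design ; 2 | Design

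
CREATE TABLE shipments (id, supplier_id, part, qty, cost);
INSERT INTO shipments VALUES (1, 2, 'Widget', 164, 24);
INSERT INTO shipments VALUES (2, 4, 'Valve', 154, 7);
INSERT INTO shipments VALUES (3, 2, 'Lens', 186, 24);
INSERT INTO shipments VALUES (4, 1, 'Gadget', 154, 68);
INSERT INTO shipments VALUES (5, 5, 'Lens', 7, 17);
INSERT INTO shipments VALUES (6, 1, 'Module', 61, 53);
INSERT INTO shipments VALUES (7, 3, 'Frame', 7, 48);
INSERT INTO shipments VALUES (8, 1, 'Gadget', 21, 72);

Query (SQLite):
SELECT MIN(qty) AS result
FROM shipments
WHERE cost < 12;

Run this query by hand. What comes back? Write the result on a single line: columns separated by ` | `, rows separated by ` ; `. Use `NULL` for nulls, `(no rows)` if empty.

154

Rows where cost < 12 → qty values: [154].
MIN of non-NULL values = 154.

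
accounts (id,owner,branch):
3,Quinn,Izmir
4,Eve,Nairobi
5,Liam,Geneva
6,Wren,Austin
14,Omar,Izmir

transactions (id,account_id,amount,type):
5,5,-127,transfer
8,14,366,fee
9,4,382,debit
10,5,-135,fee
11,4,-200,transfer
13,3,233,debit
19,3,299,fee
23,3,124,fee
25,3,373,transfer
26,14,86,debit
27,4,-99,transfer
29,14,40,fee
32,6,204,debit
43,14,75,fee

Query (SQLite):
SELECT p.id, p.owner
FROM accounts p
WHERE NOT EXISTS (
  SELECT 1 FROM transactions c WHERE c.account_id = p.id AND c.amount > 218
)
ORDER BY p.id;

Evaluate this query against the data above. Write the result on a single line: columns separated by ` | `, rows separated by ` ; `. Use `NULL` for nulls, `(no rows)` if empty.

5 | Liam ; 6 | Wren

For each accounts row, check whether any transactions with matching account_id has amount > 218.
Keep rows where that is false.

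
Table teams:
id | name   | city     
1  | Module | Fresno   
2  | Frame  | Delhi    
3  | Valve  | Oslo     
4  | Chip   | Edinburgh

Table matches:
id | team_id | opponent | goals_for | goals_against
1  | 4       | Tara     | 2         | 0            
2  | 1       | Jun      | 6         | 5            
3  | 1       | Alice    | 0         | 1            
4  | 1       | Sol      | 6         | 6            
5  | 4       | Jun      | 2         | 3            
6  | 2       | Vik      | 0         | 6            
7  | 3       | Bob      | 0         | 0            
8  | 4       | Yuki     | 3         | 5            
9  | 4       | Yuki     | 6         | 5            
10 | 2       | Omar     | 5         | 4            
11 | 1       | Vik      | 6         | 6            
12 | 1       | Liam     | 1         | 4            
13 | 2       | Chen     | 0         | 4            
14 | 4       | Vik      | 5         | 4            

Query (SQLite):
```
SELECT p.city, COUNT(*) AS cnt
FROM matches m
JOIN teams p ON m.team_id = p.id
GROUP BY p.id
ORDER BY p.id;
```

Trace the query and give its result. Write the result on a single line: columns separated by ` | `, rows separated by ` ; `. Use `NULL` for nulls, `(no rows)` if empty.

Join each matches row to its teams via team_id.
Group joined rows by teams.id; compute COUNT(*) per group.
  1: ids {2, 3, 4, 11, 12} → COUNT(*)=5
  2: ids {6, 10, 13} → COUNT(*)=3
  3: ids {7} → COUNT(*)=1
  4: ids {1, 5, 8, 9, 14} → COUNT(*)=5

Fresno | 5 ; Delhi | 3 ; Oslo | 1 ; Edinburgh | 5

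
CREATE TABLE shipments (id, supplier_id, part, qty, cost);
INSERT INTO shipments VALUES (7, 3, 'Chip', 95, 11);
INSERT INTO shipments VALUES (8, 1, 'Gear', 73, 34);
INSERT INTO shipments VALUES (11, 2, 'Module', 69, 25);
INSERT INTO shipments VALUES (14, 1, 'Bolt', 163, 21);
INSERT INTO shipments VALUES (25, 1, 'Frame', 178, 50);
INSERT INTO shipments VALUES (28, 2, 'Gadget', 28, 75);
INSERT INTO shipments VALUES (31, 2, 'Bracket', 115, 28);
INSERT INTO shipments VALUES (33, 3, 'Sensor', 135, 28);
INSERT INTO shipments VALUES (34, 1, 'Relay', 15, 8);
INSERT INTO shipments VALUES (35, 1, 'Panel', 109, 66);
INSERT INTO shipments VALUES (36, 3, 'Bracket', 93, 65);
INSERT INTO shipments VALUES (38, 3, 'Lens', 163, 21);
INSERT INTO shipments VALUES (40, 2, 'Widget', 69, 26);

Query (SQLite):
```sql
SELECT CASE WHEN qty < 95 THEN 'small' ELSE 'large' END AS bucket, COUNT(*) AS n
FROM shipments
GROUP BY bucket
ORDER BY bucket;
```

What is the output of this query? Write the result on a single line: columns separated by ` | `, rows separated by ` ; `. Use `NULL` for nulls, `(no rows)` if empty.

large | 7 ; small | 6

Bucket rows by qty < 95 → 'small' else 'large'; count each bucket.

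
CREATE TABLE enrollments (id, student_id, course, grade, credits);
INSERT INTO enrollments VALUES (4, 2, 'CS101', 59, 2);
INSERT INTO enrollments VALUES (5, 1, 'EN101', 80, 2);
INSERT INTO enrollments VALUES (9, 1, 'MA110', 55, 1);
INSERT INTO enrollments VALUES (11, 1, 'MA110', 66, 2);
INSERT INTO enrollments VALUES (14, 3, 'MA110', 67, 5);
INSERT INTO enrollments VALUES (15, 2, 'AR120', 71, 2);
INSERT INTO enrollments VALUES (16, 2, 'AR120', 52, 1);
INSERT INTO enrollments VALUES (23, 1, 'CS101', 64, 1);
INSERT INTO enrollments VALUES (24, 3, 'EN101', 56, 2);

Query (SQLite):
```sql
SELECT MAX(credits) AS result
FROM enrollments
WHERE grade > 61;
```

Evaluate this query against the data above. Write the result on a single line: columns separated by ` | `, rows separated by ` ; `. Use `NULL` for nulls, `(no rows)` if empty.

5

Rows where grade > 61 → credits values: [2, 2, 5, 2, 1].
MAX of non-NULL values = 5.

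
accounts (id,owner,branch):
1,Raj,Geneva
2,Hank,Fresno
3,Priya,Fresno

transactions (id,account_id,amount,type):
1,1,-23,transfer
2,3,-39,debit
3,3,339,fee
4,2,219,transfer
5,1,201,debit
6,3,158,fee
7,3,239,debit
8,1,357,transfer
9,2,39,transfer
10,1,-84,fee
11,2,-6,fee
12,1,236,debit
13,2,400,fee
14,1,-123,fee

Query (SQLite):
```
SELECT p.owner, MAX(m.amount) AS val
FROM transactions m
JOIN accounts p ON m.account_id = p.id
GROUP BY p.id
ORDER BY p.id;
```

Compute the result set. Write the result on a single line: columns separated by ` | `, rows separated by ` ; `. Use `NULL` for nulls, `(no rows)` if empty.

Raj | 357 ; Hank | 400 ; Priya | 339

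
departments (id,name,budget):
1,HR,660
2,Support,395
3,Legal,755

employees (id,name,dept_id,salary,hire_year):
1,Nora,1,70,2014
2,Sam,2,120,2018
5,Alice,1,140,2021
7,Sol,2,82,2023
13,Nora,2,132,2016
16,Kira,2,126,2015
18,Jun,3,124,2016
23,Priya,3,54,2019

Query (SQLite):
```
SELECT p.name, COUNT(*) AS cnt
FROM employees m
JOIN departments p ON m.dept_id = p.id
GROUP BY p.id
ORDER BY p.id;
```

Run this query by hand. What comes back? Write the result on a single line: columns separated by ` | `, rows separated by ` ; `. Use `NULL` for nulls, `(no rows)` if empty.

HR | 2 ; Support | 4 ; Legal | 2

Join each employees row to its departments via dept_id.
Group joined rows by departments.id; compute COUNT(*) per group.
  1: ids {1, 5} → COUNT(*)=2
  2: ids {2, 7, 13, 16} → COUNT(*)=4
  3: ids {18, 23} → COUNT(*)=2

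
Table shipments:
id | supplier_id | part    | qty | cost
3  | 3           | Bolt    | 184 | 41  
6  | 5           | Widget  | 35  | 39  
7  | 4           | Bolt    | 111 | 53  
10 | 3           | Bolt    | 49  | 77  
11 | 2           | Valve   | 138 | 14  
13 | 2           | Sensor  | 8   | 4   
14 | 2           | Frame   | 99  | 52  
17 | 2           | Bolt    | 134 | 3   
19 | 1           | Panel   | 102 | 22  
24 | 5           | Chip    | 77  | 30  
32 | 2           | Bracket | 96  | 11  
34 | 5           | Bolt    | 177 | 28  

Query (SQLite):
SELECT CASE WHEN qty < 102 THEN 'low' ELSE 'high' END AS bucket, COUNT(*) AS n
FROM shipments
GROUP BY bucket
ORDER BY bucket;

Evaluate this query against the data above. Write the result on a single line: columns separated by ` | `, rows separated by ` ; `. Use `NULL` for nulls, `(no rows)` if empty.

Bucket rows by qty < 102 → 'low' else 'high'; count each bucket.

high | 6 ; low | 6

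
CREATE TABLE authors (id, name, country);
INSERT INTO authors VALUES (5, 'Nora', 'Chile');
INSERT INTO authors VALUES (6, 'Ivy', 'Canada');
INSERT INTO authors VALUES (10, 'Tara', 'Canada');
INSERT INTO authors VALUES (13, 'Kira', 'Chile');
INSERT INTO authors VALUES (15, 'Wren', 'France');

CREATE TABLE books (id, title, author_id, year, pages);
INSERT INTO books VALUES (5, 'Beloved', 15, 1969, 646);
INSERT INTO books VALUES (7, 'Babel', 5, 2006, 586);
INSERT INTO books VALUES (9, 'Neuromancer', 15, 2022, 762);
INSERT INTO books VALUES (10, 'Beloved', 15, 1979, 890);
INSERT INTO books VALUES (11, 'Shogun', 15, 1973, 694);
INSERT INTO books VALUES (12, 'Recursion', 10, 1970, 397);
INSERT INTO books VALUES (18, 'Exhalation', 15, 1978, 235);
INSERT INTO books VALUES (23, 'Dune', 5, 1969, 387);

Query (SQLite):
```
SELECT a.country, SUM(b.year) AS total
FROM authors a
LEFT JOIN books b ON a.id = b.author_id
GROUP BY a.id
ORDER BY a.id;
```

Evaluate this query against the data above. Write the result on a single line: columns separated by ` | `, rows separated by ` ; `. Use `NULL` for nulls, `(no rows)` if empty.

Chile | 3975 ; Canada | NULL ; Canada | 1970 ; Chile | NULL ; France | 9921

LEFT JOIN keeps every authors row; unmatched ones get NULL for books columns.
Group by authors.id and compute SUM(b.year). SUM over an all-NULL group is NULL.
  5: ids {7, 23} → SUM(b.year)=3975
  6: ids {—} → SUM(b.year)=NULL
  10: ids {12} → SUM(b.year)=1970
  13: ids {—} → SUM(b.year)=NULL
  15: ids {5, 9, 10, 11, 18} → SUM(b.year)=9921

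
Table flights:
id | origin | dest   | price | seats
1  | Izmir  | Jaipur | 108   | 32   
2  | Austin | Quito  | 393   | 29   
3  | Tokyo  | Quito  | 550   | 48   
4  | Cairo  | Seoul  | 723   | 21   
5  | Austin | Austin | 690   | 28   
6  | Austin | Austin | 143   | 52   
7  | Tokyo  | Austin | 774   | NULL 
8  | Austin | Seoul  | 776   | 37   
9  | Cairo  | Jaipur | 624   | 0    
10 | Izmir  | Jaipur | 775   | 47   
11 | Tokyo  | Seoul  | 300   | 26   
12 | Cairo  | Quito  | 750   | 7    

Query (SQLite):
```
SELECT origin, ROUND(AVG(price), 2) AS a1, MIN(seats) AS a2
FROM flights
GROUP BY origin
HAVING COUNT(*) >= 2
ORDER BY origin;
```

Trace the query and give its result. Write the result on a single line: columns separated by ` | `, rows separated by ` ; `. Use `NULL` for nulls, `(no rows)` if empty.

Group flights by origin.
Per group compute: ROUND(AVG(price), 2), MIN(seats).
HAVING: drop groups with fewer than 2 rows.
  Austin: ids {2, 5, 6, 8} → ROUND(AVG(price), 2)=500.5, MIN(seats)=28
  Cairo: ids {4, 9, 12} → ROUND(AVG(price), 2)=699, MIN(seats)=0
  Izmir: ids {1, 10} → ROUND(AVG(price), 2)=441.5, MIN(seats)=32
  Tokyo: ids {3, 7, 11} → ROUND(AVG(price), 2)=541.33, MIN(seats)=26

Austin | 500.5 | 28 ; Cairo | 699 | 0 ; Izmir | 441.5 | 32 ; Tokyo | 541.33 | 26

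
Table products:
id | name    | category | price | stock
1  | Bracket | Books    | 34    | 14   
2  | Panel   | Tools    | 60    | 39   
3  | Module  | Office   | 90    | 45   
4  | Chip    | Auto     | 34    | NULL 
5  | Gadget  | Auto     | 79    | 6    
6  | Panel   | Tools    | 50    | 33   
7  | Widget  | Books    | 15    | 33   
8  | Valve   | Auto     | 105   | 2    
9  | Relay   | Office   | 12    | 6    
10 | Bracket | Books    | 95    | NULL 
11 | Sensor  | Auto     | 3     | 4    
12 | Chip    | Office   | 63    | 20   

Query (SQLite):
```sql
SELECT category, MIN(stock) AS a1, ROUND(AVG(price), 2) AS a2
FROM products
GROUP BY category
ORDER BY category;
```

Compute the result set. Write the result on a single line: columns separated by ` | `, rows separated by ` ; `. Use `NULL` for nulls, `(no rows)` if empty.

Group products by category.
Per group compute: MIN(stock), ROUND(AVG(price), 2).
  Auto: ids {4, 5, 8, 11} → MIN(stock)=2, ROUND(AVG(price), 2)=55.25
  Books: ids {1, 7, 10} → MIN(stock)=14, ROUND(AVG(price), 2)=48
  Office: ids {3, 9, 12} → MIN(stock)=6, ROUND(AVG(price), 2)=55
  Tools: ids {2, 6} → MIN(stock)=33, ROUND(AVG(price), 2)=55

Auto | 2 | 55.25 ; Books | 14 | 48 ; Office | 6 | 55 ; Tools | 33 | 55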